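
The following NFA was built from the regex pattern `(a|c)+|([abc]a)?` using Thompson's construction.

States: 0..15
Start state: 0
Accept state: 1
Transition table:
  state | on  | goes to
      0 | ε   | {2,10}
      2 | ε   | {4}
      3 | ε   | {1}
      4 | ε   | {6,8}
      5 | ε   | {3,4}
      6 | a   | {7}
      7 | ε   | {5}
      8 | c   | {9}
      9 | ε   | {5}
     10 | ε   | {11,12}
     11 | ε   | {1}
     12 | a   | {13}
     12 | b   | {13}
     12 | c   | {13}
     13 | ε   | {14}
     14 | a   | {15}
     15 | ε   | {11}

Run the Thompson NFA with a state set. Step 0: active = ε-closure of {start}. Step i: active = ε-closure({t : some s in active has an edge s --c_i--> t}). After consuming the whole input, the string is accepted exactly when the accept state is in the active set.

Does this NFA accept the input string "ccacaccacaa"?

Answer: ACCEPT

Steps:
start: ε-closure({0}) = {0,1,2,4,6,8,10,11,12}
'c' @ 1: {1,3,4,5,6,8,9,13,14}  [accepting]
'c' @ 2: {1,3,4,5,6,8,9}  [accepting]
'a' @ 3: {1,3,4,5,6,7,8}  [accepting]
'c' @ 4: {1,3,4,5,6,8,9}  [accepting]
'a' @ 5: {1,3,4,5,6,7,8}  [accepting]
'c' @ 6: {1,3,4,5,6,8,9}  [accepting]
'c' @ 7: {1,3,4,5,6,8,9}  [accepting]
'a' @ 8: {1,3,4,5,6,7,8}  [accepting]
'c' @ 9: {1,3,4,5,6,8,9}  [accepting]
'a' @ 10: {1,3,4,5,6,7,8}  [accepting]
'a' @ 11: {1,3,4,5,6,7,8}  [accepting]
after full input: {1,3,4,5,6,7,8}  (accept=1 in)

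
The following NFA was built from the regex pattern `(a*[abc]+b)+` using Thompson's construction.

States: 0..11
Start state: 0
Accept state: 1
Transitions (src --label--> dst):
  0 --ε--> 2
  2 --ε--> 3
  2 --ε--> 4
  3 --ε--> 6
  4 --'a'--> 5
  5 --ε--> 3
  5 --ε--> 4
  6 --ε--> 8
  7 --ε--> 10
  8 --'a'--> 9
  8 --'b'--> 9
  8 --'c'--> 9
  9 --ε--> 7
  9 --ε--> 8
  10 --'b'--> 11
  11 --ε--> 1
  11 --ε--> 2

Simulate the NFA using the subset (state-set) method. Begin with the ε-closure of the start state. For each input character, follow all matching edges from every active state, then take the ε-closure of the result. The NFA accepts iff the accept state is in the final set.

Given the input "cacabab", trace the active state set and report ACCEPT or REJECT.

Answer: ACCEPT

Trace:
initial (ε-close {0}): {0,2,3,4,6,8}
'c' @ 1: {7,8,9,10}
'a' @ 2: {7,8,9,10}
'c' @ 3: {7,8,9,10}
'a' @ 4: {7,8,9,10}
'b' @ 5: {1,2,3,4,6,7,8,9,10,11}  ✓accept
'a' @ 6: {3,4,5,6,7,8,9,10}
'b' @ 7: {1,2,3,4,6,7,8,9,10,11}  ✓accept
after full input: {1,2,3,4,6,7,8,9,10,11}  (accept=1 in)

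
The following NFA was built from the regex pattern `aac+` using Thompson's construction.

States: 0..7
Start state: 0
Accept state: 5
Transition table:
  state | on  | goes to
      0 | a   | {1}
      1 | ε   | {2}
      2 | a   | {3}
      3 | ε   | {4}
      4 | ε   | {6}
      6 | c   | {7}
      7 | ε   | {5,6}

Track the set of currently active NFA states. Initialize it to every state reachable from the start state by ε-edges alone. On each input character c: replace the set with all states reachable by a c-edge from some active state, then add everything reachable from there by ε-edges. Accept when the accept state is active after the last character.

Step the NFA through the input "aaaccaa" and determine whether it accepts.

Answer: REJECT

Trace:
start: ε-closure({0}) = {0}
'a' @ 1: {1,2}
'a' @ 2: {3,4,6}
'a' @ 3: {}  — no active states
rest 'ccaa' ignored (set empty)
end set {} — state 5 not in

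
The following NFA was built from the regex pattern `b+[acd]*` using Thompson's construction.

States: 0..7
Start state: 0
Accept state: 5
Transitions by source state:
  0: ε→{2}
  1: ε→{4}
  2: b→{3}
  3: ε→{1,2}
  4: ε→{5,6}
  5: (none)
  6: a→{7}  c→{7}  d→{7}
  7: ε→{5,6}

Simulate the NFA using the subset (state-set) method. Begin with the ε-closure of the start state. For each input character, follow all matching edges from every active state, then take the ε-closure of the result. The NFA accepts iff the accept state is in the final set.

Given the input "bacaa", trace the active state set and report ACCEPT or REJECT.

start: ε-closure({0}) = {0,2}
'b' @ 1: {1,2,3,4,5,6}  [accepting]
'a' @ 2: {5,6,7}  [accepting]
'c' @ 3: {5,6,7}  [accepting]
'a' @ 4: {5,6,7}  [accepting]
'a' @ 5: {5,6,7}  [accepting]
final: {5,6,7}; accept 5 in set

Answer: ACCEPT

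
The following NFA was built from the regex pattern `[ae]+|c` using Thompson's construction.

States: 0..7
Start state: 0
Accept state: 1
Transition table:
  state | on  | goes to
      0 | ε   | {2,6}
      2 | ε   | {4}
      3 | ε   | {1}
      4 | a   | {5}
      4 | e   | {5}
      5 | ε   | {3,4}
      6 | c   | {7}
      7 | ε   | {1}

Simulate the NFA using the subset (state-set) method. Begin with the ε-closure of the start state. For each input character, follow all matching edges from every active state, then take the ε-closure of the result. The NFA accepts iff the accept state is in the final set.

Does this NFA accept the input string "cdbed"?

Answer: REJECT

Trace:
start: ε-closure({0}) = {0,2,4,6}
'c' @ 1: {1,7}  [accepting]
'd' @ 2: {}  — state set empty
rest 'bed' ignored (set empty)
after full input: {}  (accept=1 not in)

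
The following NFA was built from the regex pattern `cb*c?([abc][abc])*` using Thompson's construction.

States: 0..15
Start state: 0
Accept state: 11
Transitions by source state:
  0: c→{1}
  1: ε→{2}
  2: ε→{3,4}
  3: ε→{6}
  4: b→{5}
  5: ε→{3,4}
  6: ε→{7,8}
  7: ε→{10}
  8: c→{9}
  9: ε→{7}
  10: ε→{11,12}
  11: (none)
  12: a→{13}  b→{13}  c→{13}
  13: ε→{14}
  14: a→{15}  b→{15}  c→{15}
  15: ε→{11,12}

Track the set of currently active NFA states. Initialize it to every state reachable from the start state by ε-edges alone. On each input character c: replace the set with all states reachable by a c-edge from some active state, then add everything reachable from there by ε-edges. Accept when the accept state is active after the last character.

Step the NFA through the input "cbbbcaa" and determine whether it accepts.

Answer: ACCEPT

Trace:
S₀ = ε-closure({0}) = {0}
'c' @ 1: {1,2,3,4,6,7,8,10,11,12}  ✓accept
'b' @ 2: {3,4,5,6,7,8,10,11,12,13,14}  ✓accept
'b' @ 3: {3,4,5,6,7,8,10,11,12,13,14,15}  ✓accept
'b' @ 4: {3,4,5,6,7,8,10,11,12,13,14,15}  ✓accept
'c' @ 5: {7,9,10,11,12,13,14,15}  ✓accept
'a' @ 6: {11,12,13,14,15}  ✓accept
'a' @ 7: {11,12,13,14,15}  ✓accept
after full input: {11,12,13,14,15}  (accept=11 in)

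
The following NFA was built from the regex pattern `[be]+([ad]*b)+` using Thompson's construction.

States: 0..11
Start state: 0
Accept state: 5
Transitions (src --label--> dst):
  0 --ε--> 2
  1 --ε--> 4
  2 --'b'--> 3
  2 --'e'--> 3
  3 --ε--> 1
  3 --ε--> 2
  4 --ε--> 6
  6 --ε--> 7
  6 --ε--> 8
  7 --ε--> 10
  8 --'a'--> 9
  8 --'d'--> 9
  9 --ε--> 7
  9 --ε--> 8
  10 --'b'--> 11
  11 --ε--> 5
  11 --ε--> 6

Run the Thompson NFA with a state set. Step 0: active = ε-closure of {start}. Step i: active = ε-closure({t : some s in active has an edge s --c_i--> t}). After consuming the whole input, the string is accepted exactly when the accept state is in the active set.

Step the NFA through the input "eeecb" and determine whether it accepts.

Answer: REJECT

Derivation:
start: ε-closure({0}) = {0,2}
'e' @ 1: {1,2,3,4,6,7,8,10}
'e' @ 2: {1,2,3,4,6,7,8,10}
'e' @ 3: {1,2,3,4,6,7,8,10}
'c' @ 4: {}  — no active states
rest 'b' ignored (set empty)
final: {}; accept 5 not in set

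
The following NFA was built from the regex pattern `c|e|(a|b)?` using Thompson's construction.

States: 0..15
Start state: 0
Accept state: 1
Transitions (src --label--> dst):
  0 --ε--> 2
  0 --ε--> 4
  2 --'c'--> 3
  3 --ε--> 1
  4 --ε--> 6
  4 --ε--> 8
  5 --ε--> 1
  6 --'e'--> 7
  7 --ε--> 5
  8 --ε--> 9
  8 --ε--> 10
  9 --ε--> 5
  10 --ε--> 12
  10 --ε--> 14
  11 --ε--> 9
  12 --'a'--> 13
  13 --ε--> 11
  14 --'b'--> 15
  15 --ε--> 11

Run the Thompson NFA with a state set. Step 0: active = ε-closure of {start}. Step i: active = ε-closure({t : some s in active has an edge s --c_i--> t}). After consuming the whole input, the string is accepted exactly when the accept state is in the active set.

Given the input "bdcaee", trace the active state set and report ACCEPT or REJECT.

Answer: REJECT

Steps:
start: ε-closure({0}) = {0,1,2,4,5,6,8,9,10,12,14}
'b' @ 1: {1,5,9,11,15}  ✓accept
'd' @ 2: {}  — dead — no transitions
rest 'caee' ignored (set empty)
end set {} — state 1 not in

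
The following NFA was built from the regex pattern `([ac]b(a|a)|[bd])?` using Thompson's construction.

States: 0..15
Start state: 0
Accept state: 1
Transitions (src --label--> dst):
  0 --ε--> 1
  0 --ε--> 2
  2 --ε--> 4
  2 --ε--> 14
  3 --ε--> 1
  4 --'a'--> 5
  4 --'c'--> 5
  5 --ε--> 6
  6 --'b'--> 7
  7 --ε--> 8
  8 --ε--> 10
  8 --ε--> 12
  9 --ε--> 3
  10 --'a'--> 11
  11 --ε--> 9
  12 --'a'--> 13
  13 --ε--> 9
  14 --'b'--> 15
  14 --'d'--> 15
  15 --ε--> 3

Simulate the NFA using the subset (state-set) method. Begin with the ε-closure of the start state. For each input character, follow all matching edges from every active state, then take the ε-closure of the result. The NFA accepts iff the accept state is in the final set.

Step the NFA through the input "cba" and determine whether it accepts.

start: ε-closure({0}) = {0,1,2,4,14}
'c' @ 1: {5,6}
'b' @ 2: {7,8,10,12}
'a' @ 3: {1,3,9,11,13}  (accept∈set)
end set {1,3,9,11,13} — state 1 in

Answer: ACCEPT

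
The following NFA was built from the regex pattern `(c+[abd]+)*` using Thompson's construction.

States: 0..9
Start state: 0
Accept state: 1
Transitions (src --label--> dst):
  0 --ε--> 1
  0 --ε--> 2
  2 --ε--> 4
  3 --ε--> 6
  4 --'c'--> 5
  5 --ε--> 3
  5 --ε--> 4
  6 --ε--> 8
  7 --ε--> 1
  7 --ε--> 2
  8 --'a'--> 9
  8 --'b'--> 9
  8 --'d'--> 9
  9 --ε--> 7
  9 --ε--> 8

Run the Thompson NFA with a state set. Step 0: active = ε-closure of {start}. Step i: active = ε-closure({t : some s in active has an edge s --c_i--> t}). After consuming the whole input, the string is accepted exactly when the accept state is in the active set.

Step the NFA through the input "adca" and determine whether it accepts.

Answer: REJECT

Derivation:
initial (ε-close {0}): {0,1,2,4}
'a' @ 1: {}  — no active states
rest 'dca' ignored (set empty)
after full input: {}  (accept=1 not in)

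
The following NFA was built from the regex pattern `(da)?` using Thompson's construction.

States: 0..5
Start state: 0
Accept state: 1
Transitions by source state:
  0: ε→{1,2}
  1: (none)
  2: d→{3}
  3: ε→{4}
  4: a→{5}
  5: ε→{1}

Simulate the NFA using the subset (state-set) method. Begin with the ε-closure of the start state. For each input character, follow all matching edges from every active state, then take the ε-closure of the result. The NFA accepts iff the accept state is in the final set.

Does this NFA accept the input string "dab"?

Answer: REJECT

Derivation:
S₀ = ε-closure({0}) = {0,1,2}
'd' @ 1: {3,4}
'a' @ 2: {1,5}  ✓accept
'b' @ 3: {}  — dead — no transitions
after full input: {}  (accept=1 not in)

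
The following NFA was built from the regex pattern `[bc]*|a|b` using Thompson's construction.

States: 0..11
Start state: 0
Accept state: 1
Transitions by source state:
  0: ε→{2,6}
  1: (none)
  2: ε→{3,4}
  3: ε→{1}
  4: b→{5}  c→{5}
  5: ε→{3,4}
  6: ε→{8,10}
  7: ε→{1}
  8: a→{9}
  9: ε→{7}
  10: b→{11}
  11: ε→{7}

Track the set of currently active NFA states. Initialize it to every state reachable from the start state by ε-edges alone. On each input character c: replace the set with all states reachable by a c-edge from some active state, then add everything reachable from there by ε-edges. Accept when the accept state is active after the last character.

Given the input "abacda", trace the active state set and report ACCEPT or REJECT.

start: ε-closure({0}) = {0,1,2,3,4,6,8,10}
'a' @ 1: {1,7,9}  (accept∈set)
'b' @ 2: {}  — no active states
rest 'acda' ignored (set empty)
end set {} — state 1 not in

Answer: REJECT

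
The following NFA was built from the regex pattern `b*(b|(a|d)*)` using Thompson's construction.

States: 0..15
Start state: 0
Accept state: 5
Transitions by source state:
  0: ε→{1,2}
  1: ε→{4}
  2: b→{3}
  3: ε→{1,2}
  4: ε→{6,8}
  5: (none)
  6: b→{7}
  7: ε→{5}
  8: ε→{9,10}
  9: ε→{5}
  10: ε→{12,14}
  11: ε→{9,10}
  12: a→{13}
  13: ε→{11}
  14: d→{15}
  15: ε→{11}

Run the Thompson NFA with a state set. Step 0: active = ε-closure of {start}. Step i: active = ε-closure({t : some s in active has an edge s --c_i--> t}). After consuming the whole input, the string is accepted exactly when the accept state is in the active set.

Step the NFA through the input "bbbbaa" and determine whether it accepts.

initial (ε-close {0}): {0,1,2,4,5,6,8,9,10,12,14}
'b' @ 1: {1,2,3,4,5,6,7,8,9,10,12,14}  [accepting]
'b' @ 2: {1,2,3,4,5,6,7,8,9,10,12,14}  [accepting]
'b' @ 3: {1,2,3,4,5,6,7,8,9,10,12,14}  [accepting]
'b' @ 4: {1,2,3,4,5,6,7,8,9,10,12,14}  [accepting]
'a' @ 5: {5,9,10,11,12,13,14}  [accepting]
'a' @ 6: {5,9,10,11,12,13,14}  [accepting]
after full input: {5,9,10,11,12,13,14}  (accept=5 in)

Answer: ACCEPT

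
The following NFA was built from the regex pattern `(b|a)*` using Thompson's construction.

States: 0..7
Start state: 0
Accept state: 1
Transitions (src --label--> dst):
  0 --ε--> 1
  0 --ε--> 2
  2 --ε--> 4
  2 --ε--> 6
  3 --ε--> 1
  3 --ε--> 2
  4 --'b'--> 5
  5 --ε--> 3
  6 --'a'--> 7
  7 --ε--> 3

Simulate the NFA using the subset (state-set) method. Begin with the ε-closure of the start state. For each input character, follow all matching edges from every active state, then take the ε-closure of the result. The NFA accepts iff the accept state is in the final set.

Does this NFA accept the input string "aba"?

S₀ = ε-closure({0}) = {0,1,2,4,6}
'a' @ 1: {1,2,3,4,6,7}  [accepting]
'b' @ 2: {1,2,3,4,5,6}  [accepting]
'a' @ 3: {1,2,3,4,6,7}  [accepting]
after full input: {1,2,3,4,6,7}  (accept=1 in)

Answer: ACCEPT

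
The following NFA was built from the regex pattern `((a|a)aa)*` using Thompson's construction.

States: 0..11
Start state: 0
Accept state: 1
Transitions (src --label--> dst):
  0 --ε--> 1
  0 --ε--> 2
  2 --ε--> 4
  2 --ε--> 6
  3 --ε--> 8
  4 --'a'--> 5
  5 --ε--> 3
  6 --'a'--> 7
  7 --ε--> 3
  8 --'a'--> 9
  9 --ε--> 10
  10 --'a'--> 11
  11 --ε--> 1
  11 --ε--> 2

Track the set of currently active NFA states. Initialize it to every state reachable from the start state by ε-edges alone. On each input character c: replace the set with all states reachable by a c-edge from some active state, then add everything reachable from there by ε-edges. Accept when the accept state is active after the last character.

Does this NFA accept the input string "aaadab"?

initial (ε-close {0}): {0,1,2,4,6}
'a' @ 1: {3,5,7,8}
'a' @ 2: {9,10}
'a' @ 3: {1,2,4,6,11}  [accepting]
'd' @ 4: {}  — state set empty
rest 'ab' ignored (set empty)
end set {} — state 1 not in

Answer: REJECT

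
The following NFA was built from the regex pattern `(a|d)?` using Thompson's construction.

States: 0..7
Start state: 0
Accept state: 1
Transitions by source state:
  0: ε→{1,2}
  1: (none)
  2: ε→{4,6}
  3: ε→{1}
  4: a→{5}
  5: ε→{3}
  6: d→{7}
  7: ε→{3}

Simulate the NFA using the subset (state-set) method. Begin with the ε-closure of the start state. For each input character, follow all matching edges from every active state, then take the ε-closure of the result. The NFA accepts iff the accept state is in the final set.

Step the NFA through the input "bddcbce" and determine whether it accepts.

Answer: REJECT

Derivation:
start: ε-closure({0}) = {0,1,2,4,6}
'b' @ 1: {}  — no active states
rest 'ddcbce' ignored (set empty)
final: {}; accept 1 not in set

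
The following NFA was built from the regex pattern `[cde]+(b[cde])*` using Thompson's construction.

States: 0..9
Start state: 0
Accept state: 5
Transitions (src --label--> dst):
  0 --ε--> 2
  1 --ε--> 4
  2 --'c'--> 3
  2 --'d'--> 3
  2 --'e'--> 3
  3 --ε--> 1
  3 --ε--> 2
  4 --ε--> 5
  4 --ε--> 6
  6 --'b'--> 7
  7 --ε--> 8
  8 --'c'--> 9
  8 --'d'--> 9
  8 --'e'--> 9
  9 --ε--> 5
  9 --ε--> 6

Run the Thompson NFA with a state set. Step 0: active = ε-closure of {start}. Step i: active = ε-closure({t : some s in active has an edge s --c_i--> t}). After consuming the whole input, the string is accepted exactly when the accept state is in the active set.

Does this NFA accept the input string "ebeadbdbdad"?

initial (ε-close {0}): {0,2}
'e' @ 1: {1,2,3,4,5,6}  [accepting]
'b' @ 2: {7,8}
'e' @ 3: {5,6,9}  [accepting]
'a' @ 4: {}  — no active states
rest 'dbdbdad' ignored (set empty)
end set {} — state 5 not in

Answer: REJECT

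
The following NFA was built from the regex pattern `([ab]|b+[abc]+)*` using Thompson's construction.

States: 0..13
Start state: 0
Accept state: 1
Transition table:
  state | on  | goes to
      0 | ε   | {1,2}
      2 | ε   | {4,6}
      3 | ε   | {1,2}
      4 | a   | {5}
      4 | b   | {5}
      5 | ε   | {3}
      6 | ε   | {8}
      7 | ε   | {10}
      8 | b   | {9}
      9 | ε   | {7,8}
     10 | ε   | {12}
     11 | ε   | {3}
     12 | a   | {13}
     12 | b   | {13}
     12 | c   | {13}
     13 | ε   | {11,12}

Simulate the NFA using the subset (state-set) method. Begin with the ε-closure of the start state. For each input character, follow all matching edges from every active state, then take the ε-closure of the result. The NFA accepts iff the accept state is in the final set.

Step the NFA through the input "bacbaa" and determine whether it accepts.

start: ε-closure({0}) = {0,1,2,4,6,8}
'b' @ 1: {1,2,3,4,5,6,7,8,9,10,12}  (accept∈set)
'a' @ 2: {1,2,3,4,5,6,8,11,12,13}  (accept∈set)
'c' @ 3: {1,2,3,4,6,8,11,12,13}  (accept∈set)
'b' @ 4: {1,2,3,4,5,6,7,8,9,10,11,12,13}  (accept∈set)
'a' @ 5: {1,2,3,4,5,6,8,11,12,13}  (accept∈set)
'a' @ 6: {1,2,3,4,5,6,8,11,12,13}  (accept∈set)
final: {1,2,3,4,5,6,8,11,12,13}; accept 1 in set

Answer: ACCEPT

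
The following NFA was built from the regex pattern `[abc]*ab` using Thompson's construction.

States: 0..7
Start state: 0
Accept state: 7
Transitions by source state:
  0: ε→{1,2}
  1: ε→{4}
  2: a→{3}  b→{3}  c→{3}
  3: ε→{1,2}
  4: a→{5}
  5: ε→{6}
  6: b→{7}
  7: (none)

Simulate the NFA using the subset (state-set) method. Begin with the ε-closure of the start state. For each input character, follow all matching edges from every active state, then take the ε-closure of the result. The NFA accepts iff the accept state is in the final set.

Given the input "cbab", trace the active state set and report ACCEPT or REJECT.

start: ε-closure({0}) = {0,1,2,4}
'c' @ 1: {1,2,3,4}
'b' @ 2: {1,2,3,4}
'a' @ 3: {1,2,3,4,5,6}
'b' @ 4: {1,2,3,4,7}  ✓accept
final: {1,2,3,4,7}; accept 7 in set

Answer: ACCEPT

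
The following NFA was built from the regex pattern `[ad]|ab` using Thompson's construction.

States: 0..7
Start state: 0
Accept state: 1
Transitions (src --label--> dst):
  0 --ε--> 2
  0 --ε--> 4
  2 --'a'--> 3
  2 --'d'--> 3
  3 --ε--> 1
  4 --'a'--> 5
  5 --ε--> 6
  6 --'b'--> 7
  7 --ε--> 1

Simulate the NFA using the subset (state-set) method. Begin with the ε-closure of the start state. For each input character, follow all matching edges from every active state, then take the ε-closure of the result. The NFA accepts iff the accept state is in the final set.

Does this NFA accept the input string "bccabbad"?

S₀ = ε-closure({0}) = {0,2,4}
'b' @ 1: {}  — state set empty
rest 'ccabbad' ignored (set empty)
final: {}; accept 1 not in set

Answer: REJECT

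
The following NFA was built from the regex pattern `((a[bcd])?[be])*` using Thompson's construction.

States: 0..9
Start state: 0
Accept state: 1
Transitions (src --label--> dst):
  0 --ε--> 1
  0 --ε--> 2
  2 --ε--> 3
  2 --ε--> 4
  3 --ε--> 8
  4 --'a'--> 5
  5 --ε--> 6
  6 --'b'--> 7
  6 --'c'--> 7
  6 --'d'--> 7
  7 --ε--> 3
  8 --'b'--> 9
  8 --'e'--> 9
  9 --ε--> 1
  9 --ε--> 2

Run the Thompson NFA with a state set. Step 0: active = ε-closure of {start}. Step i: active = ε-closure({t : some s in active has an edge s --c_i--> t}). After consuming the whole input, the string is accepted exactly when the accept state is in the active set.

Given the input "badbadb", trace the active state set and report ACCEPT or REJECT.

Answer: ACCEPT

Derivation:
initial (ε-close {0}): {0,1,2,3,4,8}
'b' @ 1: {1,2,3,4,8,9}  ✓accept
'a' @ 2: {5,6}
'd' @ 3: {3,7,8}
'b' @ 4: {1,2,3,4,8,9}  ✓accept
'a' @ 5: {5,6}
'd' @ 6: {3,7,8}
'b' @ 7: {1,2,3,4,8,9}  ✓accept
end set {1,2,3,4,8,9} — state 1 in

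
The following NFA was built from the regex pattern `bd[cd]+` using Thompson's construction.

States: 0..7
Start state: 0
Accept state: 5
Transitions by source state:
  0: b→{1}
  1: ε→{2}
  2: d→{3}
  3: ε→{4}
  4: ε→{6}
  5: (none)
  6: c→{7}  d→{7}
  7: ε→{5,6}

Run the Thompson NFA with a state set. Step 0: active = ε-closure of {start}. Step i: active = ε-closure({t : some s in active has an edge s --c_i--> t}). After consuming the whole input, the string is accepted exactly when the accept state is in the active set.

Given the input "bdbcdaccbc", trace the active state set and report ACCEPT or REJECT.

S₀ = ε-closure({0}) = {0}
'b' @ 1: {1,2}
'd' @ 2: {3,4,6}
'b' @ 3: {}  — dead — no transitions
rest 'cdaccbc' ignored (set empty)
end set {} — state 5 not in

Answer: REJECT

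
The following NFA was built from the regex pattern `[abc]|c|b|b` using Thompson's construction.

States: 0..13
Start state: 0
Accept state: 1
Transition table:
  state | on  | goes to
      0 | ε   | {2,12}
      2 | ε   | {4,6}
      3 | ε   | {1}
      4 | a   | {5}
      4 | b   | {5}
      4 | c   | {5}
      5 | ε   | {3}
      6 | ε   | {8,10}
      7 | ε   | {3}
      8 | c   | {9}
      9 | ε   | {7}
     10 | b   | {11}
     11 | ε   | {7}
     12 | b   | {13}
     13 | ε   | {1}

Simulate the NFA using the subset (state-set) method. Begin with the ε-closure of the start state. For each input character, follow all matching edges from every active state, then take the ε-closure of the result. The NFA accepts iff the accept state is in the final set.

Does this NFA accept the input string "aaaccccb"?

Answer: REJECT

Trace:
S₀ = ε-closure({0}) = {0,2,4,6,8,10,12}
'a' @ 1: {1,3,5}  ✓accept
'a' @ 2: {}  — no active states
rest 'accccb' ignored (set empty)
after full input: {}  (accept=1 not in)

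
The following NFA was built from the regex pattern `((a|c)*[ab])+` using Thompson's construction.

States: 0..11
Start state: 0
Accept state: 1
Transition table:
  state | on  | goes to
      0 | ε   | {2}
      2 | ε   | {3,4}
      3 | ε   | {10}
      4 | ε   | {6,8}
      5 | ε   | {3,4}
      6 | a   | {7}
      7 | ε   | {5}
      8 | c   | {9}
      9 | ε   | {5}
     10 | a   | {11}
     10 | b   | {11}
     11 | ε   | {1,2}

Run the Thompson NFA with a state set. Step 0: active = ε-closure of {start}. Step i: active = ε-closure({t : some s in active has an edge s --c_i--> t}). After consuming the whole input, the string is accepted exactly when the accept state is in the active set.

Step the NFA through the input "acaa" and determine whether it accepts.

S₀ = ε-closure({0}) = {0,2,3,4,6,8,10}
'a' @ 1: {1,2,3,4,5,6,7,8,10,11}  [accepting]
'c' @ 2: {3,4,5,6,8,9,10}
'a' @ 3: {1,2,3,4,5,6,7,8,10,11}  [accepting]
'a' @ 4: {1,2,3,4,5,6,7,8,10,11}  [accepting]
after full input: {1,2,3,4,5,6,7,8,10,11}  (accept=1 in)

Answer: ACCEPT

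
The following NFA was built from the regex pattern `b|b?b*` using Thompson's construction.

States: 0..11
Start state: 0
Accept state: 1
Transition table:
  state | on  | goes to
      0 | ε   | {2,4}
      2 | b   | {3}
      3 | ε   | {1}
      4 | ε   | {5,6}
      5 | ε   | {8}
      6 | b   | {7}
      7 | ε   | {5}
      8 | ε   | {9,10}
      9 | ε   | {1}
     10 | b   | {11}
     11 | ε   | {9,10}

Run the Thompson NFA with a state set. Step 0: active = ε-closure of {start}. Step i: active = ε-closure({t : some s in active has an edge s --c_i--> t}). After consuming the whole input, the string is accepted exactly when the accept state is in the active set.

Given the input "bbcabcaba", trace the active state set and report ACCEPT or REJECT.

S₀ = ε-closure({0}) = {0,1,2,4,5,6,8,9,10}
'b' @ 1: {1,3,5,7,8,9,10,11}  [accepting]
'b' @ 2: {1,9,10,11}  [accepting]
'c' @ 3: {}  — state set empty
rest 'abcaba' ignored (set empty)
after full input: {}  (accept=1 not in)

Answer: REJECT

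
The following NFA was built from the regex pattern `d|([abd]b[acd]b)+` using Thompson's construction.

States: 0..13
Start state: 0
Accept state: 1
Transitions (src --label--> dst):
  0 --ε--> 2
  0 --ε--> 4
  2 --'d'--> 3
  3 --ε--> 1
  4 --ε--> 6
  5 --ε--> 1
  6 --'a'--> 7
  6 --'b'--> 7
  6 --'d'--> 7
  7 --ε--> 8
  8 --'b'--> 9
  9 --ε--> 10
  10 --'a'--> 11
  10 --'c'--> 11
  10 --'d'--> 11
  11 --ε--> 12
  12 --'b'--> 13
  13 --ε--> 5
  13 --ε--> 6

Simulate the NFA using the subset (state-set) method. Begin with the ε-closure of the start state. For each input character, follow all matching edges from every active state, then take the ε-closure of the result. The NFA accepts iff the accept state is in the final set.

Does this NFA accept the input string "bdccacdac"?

Answer: REJECT

Steps:
S₀ = ε-closure({0}) = {0,2,4,6}
'b' @ 1: {7,8}
'd' @ 2: {}  — state set empty
rest 'ccacdac' ignored (set empty)
final: {}; accept 1 not in set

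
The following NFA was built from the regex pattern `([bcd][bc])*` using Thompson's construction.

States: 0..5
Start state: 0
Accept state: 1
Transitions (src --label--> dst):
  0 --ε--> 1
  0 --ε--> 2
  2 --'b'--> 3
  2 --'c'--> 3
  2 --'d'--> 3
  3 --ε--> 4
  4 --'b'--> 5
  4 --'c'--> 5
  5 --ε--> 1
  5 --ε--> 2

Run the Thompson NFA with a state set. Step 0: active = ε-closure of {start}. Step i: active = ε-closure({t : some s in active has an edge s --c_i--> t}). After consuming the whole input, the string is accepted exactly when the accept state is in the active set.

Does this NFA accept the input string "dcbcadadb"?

Answer: REJECT

Derivation:
start: ε-closure({0}) = {0,1,2}
'd' @ 1: {3,4}
'c' @ 2: {1,2,5}  [accepting]
'b' @ 3: {3,4}
'c' @ 4: {1,2,5}  [accepting]
'a' @ 5: {}  — dead — no transitions
rest 'dadb' ignored (set empty)
after full input: {}  (accept=1 not in)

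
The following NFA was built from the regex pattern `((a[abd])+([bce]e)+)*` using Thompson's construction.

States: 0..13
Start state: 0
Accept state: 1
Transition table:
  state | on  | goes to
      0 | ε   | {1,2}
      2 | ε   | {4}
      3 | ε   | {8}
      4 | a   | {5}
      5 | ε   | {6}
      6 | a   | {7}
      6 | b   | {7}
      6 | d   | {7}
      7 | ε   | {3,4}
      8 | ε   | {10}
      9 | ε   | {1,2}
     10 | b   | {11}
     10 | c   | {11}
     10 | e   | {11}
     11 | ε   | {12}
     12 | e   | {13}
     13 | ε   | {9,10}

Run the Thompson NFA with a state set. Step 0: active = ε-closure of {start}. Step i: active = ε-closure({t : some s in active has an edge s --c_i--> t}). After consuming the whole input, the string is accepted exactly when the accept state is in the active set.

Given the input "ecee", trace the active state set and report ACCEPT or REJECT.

Answer: REJECT

Derivation:
start: ε-closure({0}) = {0,1,2,4}
'e' @ 1: {}  — dead — no transitions
rest 'cee' ignored (set empty)
after full input: {}  (accept=1 not in)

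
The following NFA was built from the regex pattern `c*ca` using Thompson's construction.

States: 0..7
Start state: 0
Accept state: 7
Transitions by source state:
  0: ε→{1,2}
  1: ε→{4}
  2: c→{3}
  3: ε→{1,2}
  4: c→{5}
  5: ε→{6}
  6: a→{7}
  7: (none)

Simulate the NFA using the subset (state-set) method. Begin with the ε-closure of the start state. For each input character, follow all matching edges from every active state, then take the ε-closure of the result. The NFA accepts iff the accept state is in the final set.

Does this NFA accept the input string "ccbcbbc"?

Answer: REJECT

Steps:
initial (ε-close {0}): {0,1,2,4}
'c' @ 1: {1,2,3,4,5,6}
'c' @ 2: {1,2,3,4,5,6}
'b' @ 3: {}  — no active states
rest 'cbbc' ignored (set empty)
end set {} — state 7 not in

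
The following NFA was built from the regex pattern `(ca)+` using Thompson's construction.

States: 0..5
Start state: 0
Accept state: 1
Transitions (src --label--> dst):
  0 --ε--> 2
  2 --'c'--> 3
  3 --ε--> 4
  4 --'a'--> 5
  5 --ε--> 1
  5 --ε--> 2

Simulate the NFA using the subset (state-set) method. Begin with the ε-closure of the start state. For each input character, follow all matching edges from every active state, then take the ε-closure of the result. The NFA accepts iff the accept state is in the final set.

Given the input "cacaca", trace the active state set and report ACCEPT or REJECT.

start: ε-closure({0}) = {0,2}
'c' @ 1: {3,4}
'a' @ 2: {1,2,5}  ✓accept
'c' @ 3: {3,4}
'a' @ 4: {1,2,5}  ✓accept
'c' @ 5: {3,4}
'a' @ 6: {1,2,5}  ✓accept
final: {1,2,5}; accept 1 in set

Answer: ACCEPT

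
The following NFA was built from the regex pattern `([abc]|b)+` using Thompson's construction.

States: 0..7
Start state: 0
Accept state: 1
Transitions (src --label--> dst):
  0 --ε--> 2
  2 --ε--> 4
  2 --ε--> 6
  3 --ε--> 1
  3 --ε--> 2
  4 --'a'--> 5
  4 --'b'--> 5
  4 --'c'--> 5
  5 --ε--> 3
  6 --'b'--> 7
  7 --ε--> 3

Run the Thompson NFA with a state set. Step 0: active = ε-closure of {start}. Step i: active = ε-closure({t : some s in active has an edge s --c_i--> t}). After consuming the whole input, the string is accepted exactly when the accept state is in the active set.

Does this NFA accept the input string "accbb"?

Answer: ACCEPT

Steps:
S₀ = ε-closure({0}) = {0,2,4,6}
'a' @ 1: {1,2,3,4,5,6}  [accepting]
'c' @ 2: {1,2,3,4,5,6}  [accepting]
'c' @ 3: {1,2,3,4,5,6}  [accepting]
'b' @ 4: {1,2,3,4,5,6,7}  [accepting]
'b' @ 5: {1,2,3,4,5,6,7}  [accepting]
end set {1,2,3,4,5,6,7} — state 1 in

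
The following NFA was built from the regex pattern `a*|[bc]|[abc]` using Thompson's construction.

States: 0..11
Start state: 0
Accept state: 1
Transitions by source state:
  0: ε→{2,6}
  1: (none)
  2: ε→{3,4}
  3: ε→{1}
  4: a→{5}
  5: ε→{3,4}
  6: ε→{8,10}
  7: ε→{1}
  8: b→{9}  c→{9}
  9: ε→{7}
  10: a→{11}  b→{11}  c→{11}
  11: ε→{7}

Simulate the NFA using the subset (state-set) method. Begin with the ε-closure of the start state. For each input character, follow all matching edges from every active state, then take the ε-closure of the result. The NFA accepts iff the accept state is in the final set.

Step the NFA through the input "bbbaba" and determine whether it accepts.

initial (ε-close {0}): {0,1,2,3,4,6,8,10}
'b' @ 1: {1,7,9,11}  ✓accept
'b' @ 2: {}  — dead — no transitions
rest 'baba' ignored (set empty)
after full input: {}  (accept=1 not in)

Answer: REJECT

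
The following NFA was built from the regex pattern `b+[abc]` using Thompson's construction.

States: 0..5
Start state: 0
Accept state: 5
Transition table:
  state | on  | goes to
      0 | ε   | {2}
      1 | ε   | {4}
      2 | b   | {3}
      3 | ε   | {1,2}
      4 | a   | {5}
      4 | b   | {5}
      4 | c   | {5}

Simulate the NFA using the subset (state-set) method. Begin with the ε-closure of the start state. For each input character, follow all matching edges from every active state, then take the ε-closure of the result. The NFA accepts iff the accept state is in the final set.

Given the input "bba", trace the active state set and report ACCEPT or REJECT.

Answer: ACCEPT

Steps:
initial (ε-close {0}): {0,2}
'b' @ 1: {1,2,3,4}
'b' @ 2: {1,2,3,4,5}  [accepting]
'a' @ 3: {5}  [accepting]
after full input: {5}  (accept=5 in)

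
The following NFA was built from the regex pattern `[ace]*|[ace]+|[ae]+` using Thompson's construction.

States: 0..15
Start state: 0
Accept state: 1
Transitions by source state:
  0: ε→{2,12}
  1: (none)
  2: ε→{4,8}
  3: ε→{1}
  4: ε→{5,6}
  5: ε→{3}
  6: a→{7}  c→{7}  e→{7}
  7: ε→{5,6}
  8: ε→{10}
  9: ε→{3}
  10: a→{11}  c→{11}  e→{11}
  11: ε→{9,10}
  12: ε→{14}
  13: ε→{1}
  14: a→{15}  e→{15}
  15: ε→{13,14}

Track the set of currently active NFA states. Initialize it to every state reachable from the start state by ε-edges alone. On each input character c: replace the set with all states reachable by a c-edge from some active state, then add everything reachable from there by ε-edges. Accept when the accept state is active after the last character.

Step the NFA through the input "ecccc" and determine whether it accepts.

initial (ε-close {0}): {0,1,2,3,4,5,6,8,10,12,14}
'e' @ 1: {1,3,5,6,7,9,10,11,13,14,15}  [accepting]
'c' @ 2: {1,3,5,6,7,9,10,11}  [accepting]
'c' @ 3: {1,3,5,6,7,9,10,11}  [accepting]
'c' @ 4: {1,3,5,6,7,9,10,11}  [accepting]
'c' @ 5: {1,3,5,6,7,9,10,11}  [accepting]
end set {1,3,5,6,7,9,10,11} — state 1 in

Answer: ACCEPT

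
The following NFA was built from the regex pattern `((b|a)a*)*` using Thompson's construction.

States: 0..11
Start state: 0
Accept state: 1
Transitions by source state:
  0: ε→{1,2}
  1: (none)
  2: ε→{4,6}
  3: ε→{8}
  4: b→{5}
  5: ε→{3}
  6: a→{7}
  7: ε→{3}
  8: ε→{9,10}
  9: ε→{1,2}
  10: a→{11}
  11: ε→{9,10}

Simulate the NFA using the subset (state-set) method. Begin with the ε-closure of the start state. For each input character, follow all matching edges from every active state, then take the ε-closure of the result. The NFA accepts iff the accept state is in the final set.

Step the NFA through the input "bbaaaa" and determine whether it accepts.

Answer: ACCEPT

Steps:
S₀ = ε-closure({0}) = {0,1,2,4,6}
'b' @ 1: {1,2,3,4,5,6,8,9,10}  (accept∈set)
'b' @ 2: {1,2,3,4,5,6,8,9,10}  (accept∈set)
'a' @ 3: {1,2,3,4,6,7,8,9,10,11}  (accept∈set)
'a' @ 4: {1,2,3,4,6,7,8,9,10,11}  (accept∈set)
'a' @ 5: {1,2,3,4,6,7,8,9,10,11}  (accept∈set)
'a' @ 6: {1,2,3,4,6,7,8,9,10,11}  (accept∈set)
final: {1,2,3,4,6,7,8,9,10,11}; accept 1 in set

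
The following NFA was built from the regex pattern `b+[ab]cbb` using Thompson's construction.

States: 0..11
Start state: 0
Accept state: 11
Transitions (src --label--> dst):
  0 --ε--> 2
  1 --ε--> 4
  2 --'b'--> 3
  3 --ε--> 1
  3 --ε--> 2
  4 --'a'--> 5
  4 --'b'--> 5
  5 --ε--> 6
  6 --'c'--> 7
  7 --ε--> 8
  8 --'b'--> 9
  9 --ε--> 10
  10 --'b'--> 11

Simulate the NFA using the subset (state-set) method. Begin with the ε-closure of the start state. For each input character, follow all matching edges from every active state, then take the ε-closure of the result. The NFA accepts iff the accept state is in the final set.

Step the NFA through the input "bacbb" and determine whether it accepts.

Answer: ACCEPT

Derivation:
S₀ = ε-closure({0}) = {0,2}
'b' @ 1: {1,2,3,4}
'a' @ 2: {5,6}
'c' @ 3: {7,8}
'b' @ 4: {9,10}
'b' @ 5: {11}  ✓accept
final: {11}; accept 11 in set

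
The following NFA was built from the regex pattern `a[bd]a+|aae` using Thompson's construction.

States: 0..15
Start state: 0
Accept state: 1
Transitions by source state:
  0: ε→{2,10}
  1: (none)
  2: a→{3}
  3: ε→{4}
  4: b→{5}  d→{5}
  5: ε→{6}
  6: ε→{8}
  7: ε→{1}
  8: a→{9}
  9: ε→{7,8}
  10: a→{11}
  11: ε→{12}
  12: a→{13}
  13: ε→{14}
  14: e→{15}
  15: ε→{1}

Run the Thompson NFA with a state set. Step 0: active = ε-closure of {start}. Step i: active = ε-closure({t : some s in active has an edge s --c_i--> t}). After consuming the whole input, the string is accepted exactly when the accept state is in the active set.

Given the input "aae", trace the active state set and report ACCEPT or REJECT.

Answer: ACCEPT

Trace:
S₀ = ε-closure({0}) = {0,2,10}
'a' @ 1: {3,4,11,12}
'a' @ 2: {13,14}
'e' @ 3: {1,15}  [accepting]
end set {1,15} — state 1 in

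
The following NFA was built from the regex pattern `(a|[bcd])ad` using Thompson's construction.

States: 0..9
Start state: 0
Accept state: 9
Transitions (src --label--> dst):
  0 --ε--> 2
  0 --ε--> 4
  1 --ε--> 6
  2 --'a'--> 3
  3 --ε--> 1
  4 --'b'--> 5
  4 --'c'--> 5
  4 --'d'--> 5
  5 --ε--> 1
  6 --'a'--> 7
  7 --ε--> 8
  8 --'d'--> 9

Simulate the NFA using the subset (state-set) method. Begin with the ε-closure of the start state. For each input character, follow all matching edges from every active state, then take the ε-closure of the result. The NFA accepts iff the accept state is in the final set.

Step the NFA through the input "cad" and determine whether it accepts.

start: ε-closure({0}) = {0,2,4}
'c' @ 1: {1,5,6}
'a' @ 2: {7,8}
'd' @ 3: {9}  [accepting]
after full input: {9}  (accept=9 in)

Answer: ACCEPT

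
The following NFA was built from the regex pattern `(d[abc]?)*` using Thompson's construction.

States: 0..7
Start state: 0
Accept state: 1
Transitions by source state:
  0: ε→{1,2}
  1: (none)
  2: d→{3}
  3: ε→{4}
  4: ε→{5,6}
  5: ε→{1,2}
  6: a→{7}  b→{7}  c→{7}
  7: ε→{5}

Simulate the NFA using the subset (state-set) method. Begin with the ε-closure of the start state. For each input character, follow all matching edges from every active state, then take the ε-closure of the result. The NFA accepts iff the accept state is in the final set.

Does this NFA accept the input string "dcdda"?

Answer: ACCEPT

Derivation:
initial (ε-close {0}): {0,1,2}
'd' @ 1: {1,2,3,4,5,6}  [accepting]
'c' @ 2: {1,2,5,7}  [accepting]
'd' @ 3: {1,2,3,4,5,6}  [accepting]
'd' @ 4: {1,2,3,4,5,6}  [accepting]
'a' @ 5: {1,2,5,7}  [accepting]
after full input: {1,2,5,7}  (accept=1 in)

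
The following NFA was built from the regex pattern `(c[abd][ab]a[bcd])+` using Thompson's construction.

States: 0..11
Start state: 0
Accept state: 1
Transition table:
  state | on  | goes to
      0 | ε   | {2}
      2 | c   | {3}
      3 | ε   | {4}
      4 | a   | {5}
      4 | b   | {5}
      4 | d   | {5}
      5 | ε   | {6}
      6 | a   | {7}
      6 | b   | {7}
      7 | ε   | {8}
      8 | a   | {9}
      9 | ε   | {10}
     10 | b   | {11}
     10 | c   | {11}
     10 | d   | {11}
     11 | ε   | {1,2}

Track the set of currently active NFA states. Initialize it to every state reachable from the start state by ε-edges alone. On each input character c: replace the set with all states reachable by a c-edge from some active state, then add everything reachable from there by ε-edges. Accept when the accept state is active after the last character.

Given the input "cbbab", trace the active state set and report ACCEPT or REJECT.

start: ε-closure({0}) = {0,2}
'c' @ 1: {3,4}
'b' @ 2: {5,6}
'b' @ 3: {7,8}
'a' @ 4: {9,10}
'b' @ 5: {1,2,11}  (accept∈set)
after full input: {1,2,11}  (accept=1 in)

Answer: ACCEPT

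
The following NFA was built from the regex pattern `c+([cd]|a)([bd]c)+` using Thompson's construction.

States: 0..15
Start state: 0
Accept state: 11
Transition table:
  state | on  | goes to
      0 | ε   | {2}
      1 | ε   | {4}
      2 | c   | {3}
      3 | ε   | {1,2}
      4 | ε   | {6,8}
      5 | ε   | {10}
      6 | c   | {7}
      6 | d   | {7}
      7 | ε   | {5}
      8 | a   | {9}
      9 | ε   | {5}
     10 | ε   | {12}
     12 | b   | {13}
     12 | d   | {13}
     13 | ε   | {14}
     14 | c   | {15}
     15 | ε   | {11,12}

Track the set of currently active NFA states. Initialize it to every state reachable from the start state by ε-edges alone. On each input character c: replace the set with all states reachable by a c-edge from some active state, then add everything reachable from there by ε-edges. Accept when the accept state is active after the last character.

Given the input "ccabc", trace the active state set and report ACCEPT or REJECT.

Answer: ACCEPT

Derivation:
start: ε-closure({0}) = {0,2}
'c' @ 1: {1,2,3,4,6,8}
'c' @ 2: {1,2,3,4,5,6,7,8,10,12}
'a' @ 3: {5,9,10,12}
'b' @ 4: {13,14}
'c' @ 5: {11,12,15}  (accept∈set)
after full input: {11,12,15}  (accept=11 in)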